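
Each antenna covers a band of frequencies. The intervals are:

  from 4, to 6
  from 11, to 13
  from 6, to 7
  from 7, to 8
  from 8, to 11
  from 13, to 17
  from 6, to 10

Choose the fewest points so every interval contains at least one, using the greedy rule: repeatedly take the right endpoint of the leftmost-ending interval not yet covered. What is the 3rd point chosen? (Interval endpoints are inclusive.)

Sorted: [4,6] [6,7] [7,8] [6,10] [8,11] [11,13] [13,17]
{[4,6],[6,7]} hit by 6; {[7,8],[6,10],[8,11]} hit by 8; {[11,13],[13,17]} hit by 13.
Points: 6, 8, 13 (3 total).

13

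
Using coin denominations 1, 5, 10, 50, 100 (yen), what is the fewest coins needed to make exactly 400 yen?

4

Greedy: take as many of the largest coin as possible, then repeat with the remainder.
400 − 4×100→0
Total coins = 4 = 4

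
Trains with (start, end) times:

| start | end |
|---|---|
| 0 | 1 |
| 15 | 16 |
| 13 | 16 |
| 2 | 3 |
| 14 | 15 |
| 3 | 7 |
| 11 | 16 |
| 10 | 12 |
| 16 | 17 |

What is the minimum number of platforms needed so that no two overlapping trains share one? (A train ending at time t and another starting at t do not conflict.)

Count concurrent intervals with a sweep; the peak is the room count.
Events (time:±→running): 0:+→1 1:-→0 2:+→1 3:-→0 3:+→1 7:-→0 10:+→1 11:+→2 12:-→1 13:+→2 14:+→3 … peak 3.

3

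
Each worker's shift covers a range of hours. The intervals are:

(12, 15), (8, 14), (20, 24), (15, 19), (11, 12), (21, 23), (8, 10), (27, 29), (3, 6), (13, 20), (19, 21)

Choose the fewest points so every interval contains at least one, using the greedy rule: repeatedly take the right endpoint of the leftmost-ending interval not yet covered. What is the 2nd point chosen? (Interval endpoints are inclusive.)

Sorted: [3,6] [8,10] [11,12] [8,14] [12,15] [15,19] [13,20] [19,21] [21,23] [20,24] [27,29]
{[3,6]} hit by 6; {[8,10]} hit by 10; {[11,12],[8,14],[12,15]} hit by 12; {[15,19],[13,20],[19,21]} hit by 19; {[21,23],[20,24]} hit by 23; {[27,29]} hit by 29.
Points: 6, 10, 12, 19, 23, 29 (6 total).

10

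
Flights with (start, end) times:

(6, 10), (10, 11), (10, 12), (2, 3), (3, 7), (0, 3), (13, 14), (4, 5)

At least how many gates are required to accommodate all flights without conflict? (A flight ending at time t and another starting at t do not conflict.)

2

Count concurrent intervals with a sweep; the peak is the room count.
Events (time:±→running): 0:+→1 2:+→2 … peak 2.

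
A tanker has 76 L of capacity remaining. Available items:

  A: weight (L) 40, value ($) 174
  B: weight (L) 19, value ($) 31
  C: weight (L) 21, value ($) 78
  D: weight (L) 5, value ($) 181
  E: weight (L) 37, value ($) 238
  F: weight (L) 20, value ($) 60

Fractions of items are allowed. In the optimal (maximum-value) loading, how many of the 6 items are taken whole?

Greedy by value/weight ratio, highest first.
Order: D (181/5=36.20) > E (238/37=6.43) > A (174/40=4.35) > C (78/21=3.71) > F (60/20=3.00) > B (31/19=1.63)
Fill: take D (5 @ 181) → take E (37 @ 238) → take 34/40 of A → 147.90; 76/76 used.
2 item(s) taken whole; one partial (take 34/40 of A).

2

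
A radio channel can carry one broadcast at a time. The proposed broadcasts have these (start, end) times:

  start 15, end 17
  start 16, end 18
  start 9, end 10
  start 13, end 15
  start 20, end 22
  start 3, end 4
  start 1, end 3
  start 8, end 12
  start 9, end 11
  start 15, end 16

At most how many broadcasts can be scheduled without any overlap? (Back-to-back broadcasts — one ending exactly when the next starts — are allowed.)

7

Sort by end time and greedily take each interval whose start is ≥ the last chosen end.
By end time: (1,3), (3,4), (9,10), (9,11), (8,12), (13,15), (15,16), (15,17), (16,18), (20,22).
Pick (1,3); next start ≥ 3 → (3,4); next start ≥ 4 → (9,10); next start ≥ 10 → (13,15); next start ≥ 15 → (15,16); next start ≥ 16 → (16,18); next start ≥ 18 → (20,22).
Selected 7 broadcasts.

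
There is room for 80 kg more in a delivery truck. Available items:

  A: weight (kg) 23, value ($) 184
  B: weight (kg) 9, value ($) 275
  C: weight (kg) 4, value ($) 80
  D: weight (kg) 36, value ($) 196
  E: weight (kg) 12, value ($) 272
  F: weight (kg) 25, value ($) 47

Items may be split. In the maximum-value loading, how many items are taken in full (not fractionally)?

Ratios (sorted): B 30.56, E 22.67, C 20.00, A 8.00, D 5.44, F 1.88
take B (9 @ 275); take E (12 @ 272); take C (4 @ 80); take A (23 @ 184); take 32/36 of D → 174.22. Capacity used 80/80.
4 item(s) taken whole; one partial (take 32/36 of D).

4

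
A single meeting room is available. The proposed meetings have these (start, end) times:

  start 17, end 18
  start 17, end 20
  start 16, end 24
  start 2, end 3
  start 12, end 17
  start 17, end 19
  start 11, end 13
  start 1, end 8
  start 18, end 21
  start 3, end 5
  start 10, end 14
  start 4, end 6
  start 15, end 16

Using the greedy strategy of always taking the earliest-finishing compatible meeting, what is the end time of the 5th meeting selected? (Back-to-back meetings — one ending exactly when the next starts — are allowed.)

18

Sort by end time and greedily take each interval whose start is ≥ the last chosen end.
Sorted by end: (2,3)  (3,5)  (4,6)  (1,8)  (11,13)  (10,14)  (15,16)  (12,17)  (17,18)  (17,19)  (17,20)  (18,21)  (16,24)
take (2,3); take (3,5); take (11,13); take (15,16); take (17,18); skip (17,20); take (18,21).
Selected: (2,3) (3,5) (11,13) (15,16) (17,18) (18,21)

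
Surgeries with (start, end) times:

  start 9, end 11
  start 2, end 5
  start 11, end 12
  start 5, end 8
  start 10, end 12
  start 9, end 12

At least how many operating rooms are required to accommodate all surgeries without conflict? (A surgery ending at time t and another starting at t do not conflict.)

3

Count concurrent intervals with a sweep; the peak is the room count.
Events (time:±→running): 2:+→1 5:-→0 5:+→1 8:-→0 9:+→1 9:+→2 10:+→3 … peak 3.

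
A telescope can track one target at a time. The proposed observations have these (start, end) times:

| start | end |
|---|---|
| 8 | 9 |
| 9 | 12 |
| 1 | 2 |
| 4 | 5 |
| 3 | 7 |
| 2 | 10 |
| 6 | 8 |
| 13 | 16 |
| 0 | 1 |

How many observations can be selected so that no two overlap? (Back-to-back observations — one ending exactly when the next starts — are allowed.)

7

Order by finish time; keep every interval that doesn't clash with the previous kept one.
Sorted by end: (0,1)  (1,2)  (4,5)  (3,7)  (6,8)  (8,9)  (2,10)  (9,12)  (13,16)
take (0,1); take (1,2); take (4,5); take (6,8); take (8,9); take (9,12); take (13,16).
Selected 7 observations.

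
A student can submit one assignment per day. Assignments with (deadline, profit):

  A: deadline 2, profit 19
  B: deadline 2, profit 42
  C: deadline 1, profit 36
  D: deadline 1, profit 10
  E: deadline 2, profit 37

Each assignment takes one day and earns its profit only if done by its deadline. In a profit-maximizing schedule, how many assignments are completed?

2

Profit order: B=42 E=37 C=36 A=19 D=10
Assign: B→slot 2, E→slot 1, C skipped, A skipped, D skipped.
Slots: [1:E] [2:B]
2 of 5 scheduled.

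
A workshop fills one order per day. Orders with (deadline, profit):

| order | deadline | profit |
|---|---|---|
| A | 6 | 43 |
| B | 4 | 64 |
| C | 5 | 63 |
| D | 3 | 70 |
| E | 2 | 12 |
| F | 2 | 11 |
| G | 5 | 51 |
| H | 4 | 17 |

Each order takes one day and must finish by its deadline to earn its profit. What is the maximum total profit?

Sort by profit descending; place each in the latest free slot ≤ its deadline.
Profit order: D=70 B=64 C=63 G=51 A=43 H=17 E=12 F=11
Assign: D→slot 3, B→slot 4, C→slot 5, G→slot 2, A→slot 6, H→slot 1, E skipped, F skipped.
Slots: [1:H] [2:G] [3:D] [4:B] [5:C] [6:A]
Profit = 17 + 51 + 70 + 64 + 63 + 43 = 308

308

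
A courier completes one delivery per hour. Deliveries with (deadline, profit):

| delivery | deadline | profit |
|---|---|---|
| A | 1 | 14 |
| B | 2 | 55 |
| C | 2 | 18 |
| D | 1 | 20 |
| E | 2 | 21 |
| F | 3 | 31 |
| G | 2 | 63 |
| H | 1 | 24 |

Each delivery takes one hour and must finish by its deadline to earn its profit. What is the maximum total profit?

149

Sort by profit descending; place each in the latest free slot ≤ its deadline.
Profit order: G=63 B=55 F=31 H=24 E=21 D=20 C=18 A=14
Assign: G→slot 2, B→slot 1, F→slot 3, H skipped, E skipped, D skipped, C skipped, A skipped.
Slots: [1:B] [2:G] [3:F]
Profit = 55 + 63 + 31 = 149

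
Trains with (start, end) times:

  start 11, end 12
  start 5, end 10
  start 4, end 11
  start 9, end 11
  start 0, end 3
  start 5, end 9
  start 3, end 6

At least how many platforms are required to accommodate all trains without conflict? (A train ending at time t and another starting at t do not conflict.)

Count concurrent intervals with a sweep; the peak is the room count.
starts: [0, 3, 4, 5, 5, 9, 11]
ends:   [3, 6, 9, 10, 11, 11, 12]
s0→1 e3→0 s3→1 s4→2 s5→3 s5→4  — peak 4.

4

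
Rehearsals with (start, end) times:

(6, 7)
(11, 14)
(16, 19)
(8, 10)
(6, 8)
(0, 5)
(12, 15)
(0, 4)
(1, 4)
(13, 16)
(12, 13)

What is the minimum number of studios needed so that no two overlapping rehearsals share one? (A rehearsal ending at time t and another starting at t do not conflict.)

The answer is the maximum number of intervals overlapping at any instant.
starts: [0, 0, 1, 6, 6, 8, 11, 12, 12, 13, 16]
ends:   [4, 4, 5, 7, 8, 10, 13, 14, 15, 16, 19]
s0→1 s0→2 s1→3  — peak 3.

3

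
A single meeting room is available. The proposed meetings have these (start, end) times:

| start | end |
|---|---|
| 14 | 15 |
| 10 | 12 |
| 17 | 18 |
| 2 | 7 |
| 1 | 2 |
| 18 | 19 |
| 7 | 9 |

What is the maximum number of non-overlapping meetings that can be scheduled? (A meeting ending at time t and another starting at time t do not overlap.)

7

Sort by end time and greedily take each interval whose start is ≥ the last chosen end.
Sorted by end: (1,2)  (2,7)  (7,9)  (10,12)  (14,15)  (17,18)  (18,19)
take (1,2); take (2,7); take (7,9); take (10,12); take (14,15); take (17,18); take (18,19).
Selected 7 meetings.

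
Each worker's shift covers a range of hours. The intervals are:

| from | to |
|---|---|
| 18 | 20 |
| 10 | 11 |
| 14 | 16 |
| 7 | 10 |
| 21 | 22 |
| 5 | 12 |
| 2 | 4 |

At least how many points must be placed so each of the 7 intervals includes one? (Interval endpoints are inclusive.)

5

By right end: [2,4]  [7,10]  [10,11]  [5,12]  [14,16]  [18,20]  [21,22]
[2,4] uncovered → point at 4; [7,10] uncovered → point at 10; [14,16] uncovered → point at 16; [18,20] uncovered → point at 20; [21,22] uncovered → point at 22.
Points: 4, 10, 16, 20, 22 (5 total).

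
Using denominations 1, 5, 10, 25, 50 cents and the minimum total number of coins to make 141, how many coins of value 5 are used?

Use the largest denomination that fits, subtract, and repeat.
141 − 2×50→41 − 1×25→16 − 1×10→6 − 1×5→1 − 1×1→0
Count of 5: 1

1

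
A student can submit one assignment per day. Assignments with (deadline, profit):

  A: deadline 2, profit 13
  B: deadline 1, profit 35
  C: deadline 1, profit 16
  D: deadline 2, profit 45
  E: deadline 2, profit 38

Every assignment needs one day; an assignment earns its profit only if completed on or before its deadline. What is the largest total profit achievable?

83

Sort by profit descending; place each in the latest free slot ≤ its deadline.
By profit: D(d2,45), E(d2,38), B(d1,35), C(d1,16), A(d2,13)
D→slot 2; E→slot 1; B skipped; C skipped; A skipped.
Profit = 38 + 45 = 83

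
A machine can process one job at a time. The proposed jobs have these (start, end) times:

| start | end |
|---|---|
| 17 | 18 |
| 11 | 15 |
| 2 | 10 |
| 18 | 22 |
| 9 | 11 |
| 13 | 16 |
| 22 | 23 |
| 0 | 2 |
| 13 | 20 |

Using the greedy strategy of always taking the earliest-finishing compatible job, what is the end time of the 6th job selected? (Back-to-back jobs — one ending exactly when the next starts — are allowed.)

By end time: (0,2), (2,10), (9,11), (11,15), (13,16), (17,18), (13,20), (18,22), (22,23).
Pick (0,2); next start ≥ 2 → (2,10); next start ≥ 10 → (11,15); next start ≥ 15 → (17,18); next start ≥ 18 → (18,22); next start ≥ 22 → (22,23).
Selected: (0,2) (2,10) (11,15) (17,18) (18,22) (22,23)

23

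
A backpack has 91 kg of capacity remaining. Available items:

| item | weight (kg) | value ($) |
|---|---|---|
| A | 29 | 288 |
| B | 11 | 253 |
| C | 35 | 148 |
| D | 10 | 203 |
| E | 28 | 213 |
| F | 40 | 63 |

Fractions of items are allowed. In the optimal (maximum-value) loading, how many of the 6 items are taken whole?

Sort by value per unit weight and fill in that order.
Order: B (253/11=23.00) > D (203/10=20.30) > A (288/29=9.93) > E (213/28=7.61) > C (148/35=4.23) > F (63/40=1.57)
Fill: take B (11 @ 253) → take D (10 @ 203) → take A (29 @ 288) → take E (28 @ 213) → take 13/35 of C → 54.97; 91/91 used.
4 item(s) taken whole; one partial (take 13/35 of C).

4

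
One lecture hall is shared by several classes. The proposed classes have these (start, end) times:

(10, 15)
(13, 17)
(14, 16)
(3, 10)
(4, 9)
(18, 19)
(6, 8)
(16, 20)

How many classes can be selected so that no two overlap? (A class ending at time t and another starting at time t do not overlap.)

Greedy by earliest finish: after sorting by end time, pick each interval compatible with the last pick.
By end time: (6,8), (4,9), (3,10), (10,15), (14,16), (13,17), (18,19), (16,20).
Pick (6,8); next start ≥ 8 → (10,15); next start ≥ 15 → (18,19).
Selected 3 classes.

3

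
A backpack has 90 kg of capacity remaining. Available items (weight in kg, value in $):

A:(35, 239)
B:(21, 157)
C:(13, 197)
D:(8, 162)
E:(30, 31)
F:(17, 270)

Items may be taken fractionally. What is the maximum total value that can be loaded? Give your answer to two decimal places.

Ratios (sorted): D 20.25, F 15.88, C 15.15, B 7.48, A 6.83, E 1.03
take D (8 @ 162); take F (17 @ 270); take C (13 @ 197); take B (21 @ 157); take 31/35 of A → 211.69. Capacity used 90/90.
Total value = 997.69

997.69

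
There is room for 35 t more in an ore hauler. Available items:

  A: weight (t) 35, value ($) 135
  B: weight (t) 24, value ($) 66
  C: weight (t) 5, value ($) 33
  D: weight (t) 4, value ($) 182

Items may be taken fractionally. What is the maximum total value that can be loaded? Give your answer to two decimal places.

Sort by value per unit weight and fill in that order.
Ratios (sorted): D 45.50, C 6.60, A 3.86, B 2.75
take D (4 @ 182); take C (5 @ 33); take 26/35 of A → 100.29. Capacity used 35/35.
Total value = 315.29

315.29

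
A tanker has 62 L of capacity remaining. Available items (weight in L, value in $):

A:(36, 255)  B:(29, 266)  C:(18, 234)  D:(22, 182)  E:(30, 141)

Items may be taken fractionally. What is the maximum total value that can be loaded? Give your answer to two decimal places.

Sort by value per unit weight and fill in that order.
Ratios (sorted): C 13.00, B 9.17, D 8.27, A 7.08, E 4.70
take C (18 @ 234); take B (29 @ 266); take 15/22 of D → 124.09. Capacity used 62/62.
Total value = 624.09

624.09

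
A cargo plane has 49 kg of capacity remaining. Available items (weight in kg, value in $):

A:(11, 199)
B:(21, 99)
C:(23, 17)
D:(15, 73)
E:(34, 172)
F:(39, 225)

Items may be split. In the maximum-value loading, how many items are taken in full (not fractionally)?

Greedy by value/weight ratio, highest first.
Order: A (199/11=18.09) > F (225/39=5.77) > E (172/34=5.06) > D (73/15=4.87) > B (99/21=4.71) > C (17/23=0.74)
Fill: take A (11 @ 199) → take 38/39 of F → 219.23; 49/49 used.
1 item(s) taken whole; one partial (take 38/39 of F).

1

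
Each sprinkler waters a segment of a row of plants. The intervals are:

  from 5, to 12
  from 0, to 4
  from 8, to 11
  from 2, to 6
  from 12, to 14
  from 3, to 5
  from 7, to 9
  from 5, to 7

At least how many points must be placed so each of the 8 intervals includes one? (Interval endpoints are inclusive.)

Process intervals by earliest right end; each time one isn't hit yet, stab at its right endpoint.
By right end: [0,4]  [3,5]  [2,6]  [5,7]  [7,9]  [8,11]  [5,12]  [12,14]
[0,4] uncovered → point at 4; [5,7] uncovered → point at 7; [8,11] uncovered → point at 11; [12,14] uncovered → point at 14.
Points: 4, 7, 11, 14 (4 total).

4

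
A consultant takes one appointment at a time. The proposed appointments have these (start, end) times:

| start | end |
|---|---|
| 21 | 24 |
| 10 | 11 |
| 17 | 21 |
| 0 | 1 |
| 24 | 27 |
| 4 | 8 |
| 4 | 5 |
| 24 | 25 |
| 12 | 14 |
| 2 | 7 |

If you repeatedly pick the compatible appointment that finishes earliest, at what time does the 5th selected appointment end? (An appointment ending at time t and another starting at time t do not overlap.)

Greedy by earliest finish: after sorting by end time, pick each interval compatible with the last pick.
Sorted by end: (0,1)  (4,5)  (2,7)  (4,8)  (10,11)  (12,14)  (17,21)  (21,24)  (24,25)  (24,27)
take (0,1); take (4,5); skip (4,8); take (10,11); take (12,14); take (17,21); take (21,24); take (24,25); skip (24,27).
Selected: (0,1) (4,5) (10,11) (12,14) (17,21) (21,24) (24,25)

21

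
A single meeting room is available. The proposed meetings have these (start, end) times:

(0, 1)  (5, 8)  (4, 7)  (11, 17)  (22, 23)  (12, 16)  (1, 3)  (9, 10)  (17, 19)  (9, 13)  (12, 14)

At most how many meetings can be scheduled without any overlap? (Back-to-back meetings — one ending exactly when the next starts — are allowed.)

7

Order by finish time; keep every interval that doesn't clash with the previous kept one.
Sorted by end: (0,1)  (1,3)  (4,7)  (5,8)  (9,10)  (9,13)  (12,14)  (12,16)  (11,17)  (17,19)  (22,23)
take (0,1); take (1,3); take (4,7); skip (5,8); take (9,10); take (12,14); skip (12,16); take (17,19); take (22,23).
Selected 7 meetings.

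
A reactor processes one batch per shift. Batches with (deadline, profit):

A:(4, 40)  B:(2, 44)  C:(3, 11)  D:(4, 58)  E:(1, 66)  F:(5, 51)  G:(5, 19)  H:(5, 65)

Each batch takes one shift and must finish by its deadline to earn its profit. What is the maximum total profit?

284

Profit order: E=66 H=65 D=58 F=51 B=44 A=40 G=19 C=11
Assign: E→slot 1, H→slot 5, D→slot 4, F→slot 3, B→slot 2, A skipped, G skipped, C skipped.
Slots: [1:E] [2:B] [3:F] [4:D] [5:H]
Profit = 66 + 44 + 51 + 58 + 65 = 284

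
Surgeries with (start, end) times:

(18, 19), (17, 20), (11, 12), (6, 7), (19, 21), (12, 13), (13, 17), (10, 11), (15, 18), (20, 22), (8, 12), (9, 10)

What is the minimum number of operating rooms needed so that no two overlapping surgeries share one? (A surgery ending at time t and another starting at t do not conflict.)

2

Events (time:±→running): 6:+→1 7:-→0 8:+→1 9:+→2 … peak 2.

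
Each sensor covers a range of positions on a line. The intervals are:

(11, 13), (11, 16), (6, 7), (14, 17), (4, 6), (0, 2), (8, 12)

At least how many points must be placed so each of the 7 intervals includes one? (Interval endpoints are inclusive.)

4

Process intervals by earliest right end; each time one isn't hit yet, stab at its right endpoint.
By right end: [0,2]  [4,6]  [6,7]  [8,12]  [11,13]  [11,16]  [14,17]
[0,2] uncovered → point at 2; [4,6] uncovered → point at 6; [8,12] uncovered → point at 12; [14,17] uncovered → point at 17.
Points: 2, 6, 12, 17 (4 total).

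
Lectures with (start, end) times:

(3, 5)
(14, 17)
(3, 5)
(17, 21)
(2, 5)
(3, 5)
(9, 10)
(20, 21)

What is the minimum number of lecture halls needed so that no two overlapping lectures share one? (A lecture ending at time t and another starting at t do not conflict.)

4

starts: [2, 3, 3, 3, 9, 14, 17, 20]
ends:   [5, 5, 5, 5, 10, 17, 21, 21]
s2→1 s3→2 s3→3 s3→4  — peak 4.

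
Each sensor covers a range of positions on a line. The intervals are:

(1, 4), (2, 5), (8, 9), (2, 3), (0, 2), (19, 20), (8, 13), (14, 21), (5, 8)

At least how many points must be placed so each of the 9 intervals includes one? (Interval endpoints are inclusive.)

Process intervals by earliest right end; each time one isn't hit yet, stab at its right endpoint.
Sorted: [0,2] [2,3] [1,4] [2,5] [5,8] [8,9] [8,13] [19,20] [14,21]
{[0,2],[2,3],[1,4],[2,5]} hit by 2; {[5,8],[8,9],[8,13]} hit by 8; {[19,20],[14,21]} hit by 20.
Points: 2, 8, 20 (3 total).

3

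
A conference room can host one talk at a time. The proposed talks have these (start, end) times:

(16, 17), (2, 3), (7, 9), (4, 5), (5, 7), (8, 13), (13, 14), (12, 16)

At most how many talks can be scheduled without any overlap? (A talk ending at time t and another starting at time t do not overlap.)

6

Sort by end time and greedily take each interval whose start is ≥ the last chosen end.
By end time: (2,3), (4,5), (5,7), (7,9), (8,13), (13,14), (12,16), (16,17).
Pick (2,3); next start ≥ 3 → (4,5); next start ≥ 5 → (5,7); next start ≥ 7 → (7,9); next start ≥ 9 → (13,14); next start ≥ 14 → (16,17).
Selected 6 talks.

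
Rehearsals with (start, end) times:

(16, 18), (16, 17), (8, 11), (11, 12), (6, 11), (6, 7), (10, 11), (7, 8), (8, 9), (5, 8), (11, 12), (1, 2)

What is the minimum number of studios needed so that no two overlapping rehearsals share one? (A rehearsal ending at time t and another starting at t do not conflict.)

Count concurrent intervals with a sweep; the peak is the room count.
Events (time:±→running): 1:+→1 2:-→0 5:+→1 6:+→2 6:+→3 … peak 3.

3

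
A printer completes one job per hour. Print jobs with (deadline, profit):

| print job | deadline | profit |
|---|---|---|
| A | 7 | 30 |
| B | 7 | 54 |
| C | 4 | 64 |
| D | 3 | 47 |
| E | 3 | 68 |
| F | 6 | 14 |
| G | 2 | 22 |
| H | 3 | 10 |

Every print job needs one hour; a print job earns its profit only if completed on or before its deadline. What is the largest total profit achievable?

299

Take jobs in profit order; each goes to the latest open slot no later than its deadline.
By profit: E(d3,68), C(d4,64), B(d7,54), D(d3,47), A(d7,30), G(d2,22), F(d6,14), H(d3,10)
E→slot 3; C→slot 4; B→slot 7; D→slot 2; A→slot 6; G→slot 1; F→slot 5; H skipped.
Profit = 22 + 47 + 68 + 64 + 14 + 30 + 54 = 299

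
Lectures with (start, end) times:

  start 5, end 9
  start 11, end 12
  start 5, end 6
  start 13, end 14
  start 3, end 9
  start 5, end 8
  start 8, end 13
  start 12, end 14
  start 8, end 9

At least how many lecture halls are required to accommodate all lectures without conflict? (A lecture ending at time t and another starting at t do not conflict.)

Events (time:±→running): 3:+→1 5:+→2 5:+→3 5:+→4 … peak 4.

4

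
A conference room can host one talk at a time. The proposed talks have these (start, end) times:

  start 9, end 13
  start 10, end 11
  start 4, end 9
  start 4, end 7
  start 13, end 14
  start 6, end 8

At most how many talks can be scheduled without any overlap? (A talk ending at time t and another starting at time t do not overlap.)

By end time: (4,7), (6,8), (4,9), (10,11), (9,13), (13,14).
Pick (4,7); next start ≥ 7 → (10,11); next start ≥ 11 → (13,14).
Selected 3 talks.

3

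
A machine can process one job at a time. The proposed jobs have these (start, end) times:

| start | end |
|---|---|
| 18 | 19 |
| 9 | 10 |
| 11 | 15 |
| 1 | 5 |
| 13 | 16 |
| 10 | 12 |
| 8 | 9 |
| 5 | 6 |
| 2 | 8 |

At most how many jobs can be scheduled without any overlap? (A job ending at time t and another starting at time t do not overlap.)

7

Greedy by earliest finish: after sorting by end time, pick each interval compatible with the last pick.
By end time: (1,5), (5,6), (2,8), (8,9), (9,10), (10,12), (11,15), (13,16), (18,19).
Pick (1,5); next start ≥ 5 → (5,6); next start ≥ 6 → (8,9); next start ≥ 9 → (9,10); next start ≥ 10 → (10,12); next start ≥ 12 → (13,16); next start ≥ 16 → (18,19).
Selected 7 jobs.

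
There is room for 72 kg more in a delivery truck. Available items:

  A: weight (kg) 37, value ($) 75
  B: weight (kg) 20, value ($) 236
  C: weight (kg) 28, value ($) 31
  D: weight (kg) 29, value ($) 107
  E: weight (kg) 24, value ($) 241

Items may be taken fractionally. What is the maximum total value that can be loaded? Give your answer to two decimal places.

580.31

Order: B (236/20=11.80) > E (241/24=10.04) > D (107/29=3.69) > A (75/37=2.03) > C (31/28=1.11)
Fill: take B (20 @ 236) → take E (24 @ 241) → take 28/29 of D → 103.31; 72/72 used.
Total value = 580.31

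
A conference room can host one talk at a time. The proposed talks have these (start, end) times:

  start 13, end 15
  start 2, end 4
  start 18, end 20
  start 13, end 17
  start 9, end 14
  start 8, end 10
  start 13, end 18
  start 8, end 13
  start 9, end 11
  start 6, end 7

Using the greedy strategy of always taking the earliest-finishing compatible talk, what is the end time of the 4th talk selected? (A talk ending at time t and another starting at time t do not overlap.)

Sort by end time and greedily take each interval whose start is ≥ the last chosen end.
Sorted by end: (2,4)  (6,7)  (8,10)  (9,11)  (8,13)  (9,14)  (13,15)  (13,17)  (13,18)  (18,20)
take (2,4); take (6,7); take (8,10); skip (9,11); take (13,15); skip (13,17); skip (13,18); take (18,20).
Selected: (2,4) (6,7) (8,10) (13,15) (18,20)

15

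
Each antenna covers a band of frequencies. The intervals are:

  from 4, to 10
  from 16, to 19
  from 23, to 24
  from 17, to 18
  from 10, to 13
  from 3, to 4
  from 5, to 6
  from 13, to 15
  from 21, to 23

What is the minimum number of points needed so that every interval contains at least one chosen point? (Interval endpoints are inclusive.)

5

Sort by right endpoint; whenever an interval is uncovered, place a point at its right end.
By right end: [3,4]  [5,6]  [4,10]  [10,13]  [13,15]  [17,18]  [16,19]  [21,23]  [23,24]
[3,4] uncovered → point at 4; [5,6] uncovered → point at 6; [10,13] uncovered → point at 13; [17,18] uncovered → point at 18; [21,23] uncovered → point at 23.
Points: 4, 6, 13, 18, 23 (5 total).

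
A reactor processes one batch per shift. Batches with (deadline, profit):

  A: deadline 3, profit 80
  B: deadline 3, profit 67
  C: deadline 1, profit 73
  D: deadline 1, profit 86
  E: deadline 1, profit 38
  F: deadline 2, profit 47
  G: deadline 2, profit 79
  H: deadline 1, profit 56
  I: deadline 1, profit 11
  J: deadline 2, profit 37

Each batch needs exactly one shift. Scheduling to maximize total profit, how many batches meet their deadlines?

3

Profit order: D=86 A=80 G=79 C=73 B=67 H=56 F=47 E=38 J=37 I=11
Assign: D→slot 1, A→slot 3, G→slot 2, C skipped, B skipped, H skipped, F skipped, E skipped, J skipped, I skipped.
Slots: [1:D] [2:G] [3:A]
3 of 10 scheduled.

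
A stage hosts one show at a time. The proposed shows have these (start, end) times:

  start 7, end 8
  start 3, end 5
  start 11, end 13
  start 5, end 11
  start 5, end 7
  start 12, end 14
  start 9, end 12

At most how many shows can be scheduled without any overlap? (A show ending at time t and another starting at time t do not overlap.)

Greedy by earliest finish: after sorting by end time, pick each interval compatible with the last pick.
By end time: (3,5), (5,7), (7,8), (5,11), (9,12), (11,13), (12,14).
Pick (3,5); next start ≥ 5 → (5,7); next start ≥ 7 → (7,8); next start ≥ 8 → (9,12); next start ≥ 12 → (12,14).
Selected 5 shows.

5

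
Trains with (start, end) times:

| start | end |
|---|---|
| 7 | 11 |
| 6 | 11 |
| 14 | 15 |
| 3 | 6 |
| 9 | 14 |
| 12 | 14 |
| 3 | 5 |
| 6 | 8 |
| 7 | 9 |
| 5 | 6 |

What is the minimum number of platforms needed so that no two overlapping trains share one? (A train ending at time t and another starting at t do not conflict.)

4

The answer is the maximum number of intervals overlapping at any instant.
starts: [3, 3, 5, 6, 6, 7, 7, 9, 12, 14]
ends:   [5, 6, 6, 8, 9, 11, 11, 14, 14, 15]
s3→1 s3→2 e5→1 s5→2 e6→1 e6→0 s6→1 s6→2 s7→3 s7→4  — peak 4.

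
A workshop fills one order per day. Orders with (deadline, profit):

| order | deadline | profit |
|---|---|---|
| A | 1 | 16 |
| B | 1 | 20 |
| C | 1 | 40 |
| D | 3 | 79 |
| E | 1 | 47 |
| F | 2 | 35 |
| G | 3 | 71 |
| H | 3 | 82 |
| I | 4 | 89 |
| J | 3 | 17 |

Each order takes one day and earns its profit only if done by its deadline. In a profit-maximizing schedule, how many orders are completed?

Take jobs in profit order; each goes to the latest open slot no later than its deadline.
By profit: I(d4,89), H(d3,82), D(d3,79), G(d3,71), E(d1,47), C(d1,40), F(d2,35), B(d1,20), J(d3,17), A(d1,16)
I→slot 4; H→slot 3; D→slot 2; G→slot 1; E skipped; C skipped; F skipped; B skipped; J skipped; A skipped.
4 of 10 scheduled.

4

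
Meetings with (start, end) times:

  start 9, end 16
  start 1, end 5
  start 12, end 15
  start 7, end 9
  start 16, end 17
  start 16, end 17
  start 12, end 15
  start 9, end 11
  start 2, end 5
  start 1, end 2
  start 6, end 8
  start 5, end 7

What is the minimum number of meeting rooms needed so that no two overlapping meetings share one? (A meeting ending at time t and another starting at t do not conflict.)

Events (time:±→running): 1:+→1 1:+→2 2:-→1 2:+→2 5:-→1 5:-→0 5:+→1 6:+→2 7:-→1 7:+→2 8:-→1 9:-→0 9:+→1 9:+→2 11:-→1 12:+→2 12:+→3 … peak 3.

3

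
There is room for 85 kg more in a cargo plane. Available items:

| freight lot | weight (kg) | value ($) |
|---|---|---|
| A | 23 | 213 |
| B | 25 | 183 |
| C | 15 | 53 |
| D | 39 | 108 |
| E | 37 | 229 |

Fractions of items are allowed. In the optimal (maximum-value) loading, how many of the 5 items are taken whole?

Greedy by value/weight ratio, highest first.
Order: A (213/23=9.26) > B (183/25=7.32) > E (229/37=6.19) > C (53/15=3.53) > D (108/39=2.77)
Fill: take A (23 @ 213) → take B (25 @ 183) → take E (37 @ 229); 85/85 used.
3 item(s) taken whole.

3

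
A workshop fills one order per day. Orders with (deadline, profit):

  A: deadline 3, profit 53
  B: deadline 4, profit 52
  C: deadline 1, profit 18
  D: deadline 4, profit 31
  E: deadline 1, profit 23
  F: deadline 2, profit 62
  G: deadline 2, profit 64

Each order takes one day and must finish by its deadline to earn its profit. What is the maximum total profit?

Take jobs in profit order; each goes to the latest open slot no later than its deadline.
By profit: G(d2,64), F(d2,62), A(d3,53), B(d4,52), D(d4,31), E(d1,23), C(d1,18)
G→slot 2; F→slot 1; A→slot 3; B→slot 4; D skipped; E skipped; C skipped.
Profit = 62 + 64 + 53 + 52 = 231

231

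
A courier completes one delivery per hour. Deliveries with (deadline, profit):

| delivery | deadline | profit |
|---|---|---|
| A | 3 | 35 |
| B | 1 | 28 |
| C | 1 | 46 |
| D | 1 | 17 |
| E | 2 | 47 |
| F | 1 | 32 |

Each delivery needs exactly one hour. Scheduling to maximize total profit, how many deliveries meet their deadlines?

3

Sort by profit descending; place each in the latest free slot ≤ its deadline.
Profit order: E=47 C=46 A=35 F=32 B=28 D=17
Assign: E→slot 2, C→slot 1, A→slot 3, F skipped, B skipped, D skipped.
Slots: [1:C] [2:E] [3:A]
3 of 6 scheduled.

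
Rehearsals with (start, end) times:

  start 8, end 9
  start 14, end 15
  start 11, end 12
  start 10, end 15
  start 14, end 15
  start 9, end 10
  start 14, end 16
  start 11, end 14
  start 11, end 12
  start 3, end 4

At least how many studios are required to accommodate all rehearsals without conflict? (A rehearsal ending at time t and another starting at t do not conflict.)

Count concurrent intervals with a sweep; the peak is the room count.
Events (time:±→running): 3:+→1 4:-→0 8:+→1 9:-→0 9:+→1 10:-→0 10:+→1 11:+→2 11:+→3 11:+→4 … peak 4.

4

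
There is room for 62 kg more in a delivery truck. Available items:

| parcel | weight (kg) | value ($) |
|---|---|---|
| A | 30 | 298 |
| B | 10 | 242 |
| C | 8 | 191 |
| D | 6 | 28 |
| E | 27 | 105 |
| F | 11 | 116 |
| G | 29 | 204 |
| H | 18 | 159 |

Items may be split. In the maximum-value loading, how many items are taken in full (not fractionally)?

Order: B (242/10=24.20) > C (191/8=23.88) > F (116/11=10.55) > A (298/30=9.93) > H (159/18=8.83) > G (204/29=7.03) > D (28/6=4.67) > E (105/27=3.89)
Fill: take B (10 @ 242) → take C (8 @ 191) → take F (11 @ 116) → take A (30 @ 298) → take 3/18 of H → 26.50; 62/62 used.
4 item(s) taken whole; one partial (take 3/18 of H).

4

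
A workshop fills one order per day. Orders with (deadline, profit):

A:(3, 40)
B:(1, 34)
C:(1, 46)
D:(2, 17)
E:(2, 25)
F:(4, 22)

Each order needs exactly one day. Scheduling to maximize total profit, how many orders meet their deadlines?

Take jobs in profit order; each goes to the latest open slot no later than its deadline.
By profit: C(d1,46), A(d3,40), B(d1,34), E(d2,25), F(d4,22), D(d2,17)
C→slot 1; A→slot 3; B skipped; E→slot 2; F→slot 4; D skipped.
4 of 6 scheduled.

4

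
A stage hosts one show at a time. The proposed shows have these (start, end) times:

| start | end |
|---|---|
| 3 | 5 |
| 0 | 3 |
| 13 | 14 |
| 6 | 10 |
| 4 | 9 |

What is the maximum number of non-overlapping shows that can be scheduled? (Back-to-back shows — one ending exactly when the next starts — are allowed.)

Greedy by earliest finish: after sorting by end time, pick each interval compatible with the last pick.
By end time: (0,3), (3,5), (4,9), (6,10), (13,14).
Pick (0,3); next start ≥ 3 → (3,5); next start ≥ 5 → (6,10); next start ≥ 10 → (13,14).
Selected 4 shows.

4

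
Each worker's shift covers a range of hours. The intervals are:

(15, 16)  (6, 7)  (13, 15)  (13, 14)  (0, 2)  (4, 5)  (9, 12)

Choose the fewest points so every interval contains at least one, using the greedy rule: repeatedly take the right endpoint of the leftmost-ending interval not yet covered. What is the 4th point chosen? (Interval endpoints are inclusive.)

Sorted: [0,2] [4,5] [6,7] [9,12] [13,14] [13,15] [15,16]
{[0,2]} hit by 2; {[4,5]} hit by 5; {[6,7]} hit by 7; {[9,12]} hit by 12; {[13,14],[13,15]} hit by 14; {[15,16]} hit by 16.
Points: 2, 5, 7, 12, 14, 16 (6 total).

12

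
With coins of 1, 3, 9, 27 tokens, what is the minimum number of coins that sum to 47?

Use the largest denomination that fits, subtract, and repeat.
47 = 1×27 + 2×9 + 2×1
Total coins = 1 + 2 + 2 = 5

5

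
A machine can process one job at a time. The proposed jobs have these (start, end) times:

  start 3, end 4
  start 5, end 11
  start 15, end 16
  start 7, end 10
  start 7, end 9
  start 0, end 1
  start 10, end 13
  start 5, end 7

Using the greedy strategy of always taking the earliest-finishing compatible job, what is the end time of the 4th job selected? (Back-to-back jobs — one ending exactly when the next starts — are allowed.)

Greedy by earliest finish: after sorting by end time, pick each interval compatible with the last pick.
By end time: (0,1), (3,4), (5,7), (7,9), (7,10), (5,11), (10,13), (15,16).
Pick (0,1); next start ≥ 1 → (3,4); next start ≥ 4 → (5,7); next start ≥ 7 → (7,9); next start ≥ 9 → (10,13); next start ≥ 13 → (15,16).
Selected: (0,1) (3,4) (5,7) (7,9) (10,13) (15,16)

9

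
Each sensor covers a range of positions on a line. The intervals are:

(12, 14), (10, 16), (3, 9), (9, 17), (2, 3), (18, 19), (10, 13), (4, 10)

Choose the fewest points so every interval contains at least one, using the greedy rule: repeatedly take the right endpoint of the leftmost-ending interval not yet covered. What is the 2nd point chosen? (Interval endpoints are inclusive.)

10

Sort by right endpoint; whenever an interval is uncovered, place a point at its right end.
Sorted: [2,3] [3,9] [4,10] [10,13] [12,14] [10,16] [9,17] [18,19]
{[2,3],[3,9]} hit by 3; {[4,10],[10,13]} hit by 10; {[12,14],[10,16],[9,17]} hit by 14; {[18,19]} hit by 19.
Points: 3, 10, 14, 19 (4 total).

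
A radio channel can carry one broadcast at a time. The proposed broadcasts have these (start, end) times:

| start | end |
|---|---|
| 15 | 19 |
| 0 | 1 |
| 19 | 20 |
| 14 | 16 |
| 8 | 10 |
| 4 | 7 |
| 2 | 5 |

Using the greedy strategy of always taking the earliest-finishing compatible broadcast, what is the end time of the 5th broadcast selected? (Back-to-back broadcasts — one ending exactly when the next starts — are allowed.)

20

Greedy by earliest finish: after sorting by end time, pick each interval compatible with the last pick.
By end time: (0,1), (2,5), (4,7), (8,10), (14,16), (15,19), (19,20).
Pick (0,1); next start ≥ 1 → (2,5); next start ≥ 5 → (8,10); next start ≥ 10 → (14,16); next start ≥ 16 → (19,20).
Selected: (0,1) (2,5) (8,10) (14,16) (19,20)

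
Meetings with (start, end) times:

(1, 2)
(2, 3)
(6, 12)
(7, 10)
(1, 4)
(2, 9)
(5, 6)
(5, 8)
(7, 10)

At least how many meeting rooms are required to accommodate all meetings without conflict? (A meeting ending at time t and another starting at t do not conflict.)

Events (time:±→running): 1:+→1 1:+→2 2:-→1 2:+→2 2:+→3 3:-→2 4:-→1 5:+→2 5:+→3 6:-→2 6:+→3 7:+→4 7:+→5 … peak 5.

5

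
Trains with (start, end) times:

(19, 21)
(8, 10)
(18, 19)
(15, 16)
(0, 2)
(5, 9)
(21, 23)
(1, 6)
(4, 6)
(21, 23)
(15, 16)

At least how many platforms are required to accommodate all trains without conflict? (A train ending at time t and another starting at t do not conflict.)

3

Count concurrent intervals with a sweep; the peak is the room count.
Events (time:±→running): 0:+→1 1:+→2 2:-→1 4:+→2 5:+→3 … peak 3.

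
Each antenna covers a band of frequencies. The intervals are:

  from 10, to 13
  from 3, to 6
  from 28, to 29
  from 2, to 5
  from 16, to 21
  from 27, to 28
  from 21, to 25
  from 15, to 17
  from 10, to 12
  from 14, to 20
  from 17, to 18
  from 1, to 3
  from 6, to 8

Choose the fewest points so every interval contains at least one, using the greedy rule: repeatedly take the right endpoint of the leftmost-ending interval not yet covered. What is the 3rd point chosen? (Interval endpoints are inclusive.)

By right end: [1,3]  [2,5]  [3,6]  [6,8]  [10,12]  [10,13]  [15,17]  [17,18]  [14,20]  [16,21]  [21,25]  [27,28]  [28,29]
[1,3] uncovered → point at 3; [6,8] uncovered → point at 8; [10,12] uncovered → point at 12; [15,17] uncovered → point at 17; [21,25] uncovered → point at 25; [27,28] uncovered → point at 28.
Points: 3, 8, 12, 17, 25, 28 (6 total).

12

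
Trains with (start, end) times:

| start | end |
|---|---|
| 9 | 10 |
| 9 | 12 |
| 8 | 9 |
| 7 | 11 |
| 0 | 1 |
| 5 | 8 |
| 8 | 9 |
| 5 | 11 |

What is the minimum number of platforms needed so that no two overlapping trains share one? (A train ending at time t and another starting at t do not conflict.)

starts: [0, 5, 5, 7, 8, 8, 9, 9]
ends:   [1, 8, 9, 9, 10, 11, 11, 12]
s0→1 e1→0 s5→1 s5→2 s7→3 e8→2 s8→3 s8→4  — peak 4.

4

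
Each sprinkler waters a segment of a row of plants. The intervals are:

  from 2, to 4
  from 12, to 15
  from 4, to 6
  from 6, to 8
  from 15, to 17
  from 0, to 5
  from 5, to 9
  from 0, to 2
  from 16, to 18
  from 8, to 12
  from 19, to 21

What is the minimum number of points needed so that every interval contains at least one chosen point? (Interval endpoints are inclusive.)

Sorted: [0,2] [2,4] [0,5] [4,6] [6,8] [5,9] [8,12] [12,15] [15,17] [16,18] [19,21]
{[0,2],[2,4],[0,5]} hit by 2; {[4,6],[6,8],[5,9]} hit by 6; {[8,12],[12,15]} hit by 12; {[15,17],[16,18]} hit by 17; {[19,21]} hit by 21.
Points: 2, 6, 12, 17, 21 (5 total).

5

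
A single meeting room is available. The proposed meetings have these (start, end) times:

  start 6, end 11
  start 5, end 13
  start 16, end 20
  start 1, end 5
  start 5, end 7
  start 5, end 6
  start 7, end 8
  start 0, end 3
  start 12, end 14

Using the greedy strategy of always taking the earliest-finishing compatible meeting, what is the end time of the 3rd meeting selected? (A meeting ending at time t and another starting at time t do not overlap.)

By end time: (0,3), (1,5), (5,6), (5,7), (7,8), (6,11), (5,13), (12,14), (16,20).
Pick (0,3); next start ≥ 3 → (5,6); next start ≥ 6 → (7,8); next start ≥ 8 → (12,14); next start ≥ 14 → (16,20).
Selected: (0,3) (5,6) (7,8) (12,14) (16,20)

8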